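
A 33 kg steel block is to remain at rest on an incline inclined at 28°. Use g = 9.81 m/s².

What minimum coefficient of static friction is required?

μ_s,min ≈ 0.532

At the slip threshold m g sin θ = μ_s m g cos θ, so μ_s,min = tan θ.
μ_s,min = tan 28° = 0.532.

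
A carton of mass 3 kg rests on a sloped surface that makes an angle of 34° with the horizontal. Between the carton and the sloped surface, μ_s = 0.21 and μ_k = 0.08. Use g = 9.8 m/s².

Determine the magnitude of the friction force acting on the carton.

f ≈ 1.95 N (up the incline)

Perpendicular to the surface, N = m g cos θ = 3·9.8·cos 34° = 24.37 N.
For equilibrium along the incline, friction must balance the weight component: f = m g sin θ = 16.44 N up the slope.
Maximum static friction available: μ_s N = 0.21 × 24.37 = 5.118 N.
Since |16.44| > 5.118 N, static friction cannot hold it; the carton slides down the incline and kinetic friction applies: f = μ_k N = 0.08 × 24.37 = 1.95 N.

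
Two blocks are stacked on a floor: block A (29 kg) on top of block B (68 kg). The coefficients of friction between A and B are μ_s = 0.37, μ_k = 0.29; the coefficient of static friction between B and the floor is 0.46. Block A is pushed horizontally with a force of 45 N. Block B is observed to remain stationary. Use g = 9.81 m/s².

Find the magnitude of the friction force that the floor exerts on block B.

The normal force B exerts on A is simply A's weight, N₁ = 284.5 N.
Maximum static friction on A from B: μ_s N₁ = 0.37×284.5 = 105.3 N.
P = 45 N is within that limit, so A and B move together (both at rest); the A–B friction is simply f₁ = P = 45 N.
B experiences an equal 45 N forward from A (third law). B is in equilibrium, so the floor supplies f₂ = 45 N of static friction (limit μ_s(m_A+m_B)g = 437.7 N, not exceeded).

f ≈ 45 N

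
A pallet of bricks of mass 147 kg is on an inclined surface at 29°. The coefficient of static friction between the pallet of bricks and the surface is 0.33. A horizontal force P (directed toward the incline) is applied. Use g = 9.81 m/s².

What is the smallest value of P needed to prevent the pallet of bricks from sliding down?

The pallet of bricks tends to slide down (tan θ > μ_s), so at the point of impending slip friction acts up-slope at its limit: f = μ_s N.
Perpendicular to the incline: N = m g cos θ + P sin θ.
Along the incline: P cos θ + μ_s N = m g sin θ, i.e. P cos θ + μ_s (m g cos θ + P sin θ) = m g sin θ.
Solving, P (cos θ + μ_s sin θ) = m g (sin θ − μ_s cos θ), so P = 1440×0.1962/1.035 = 273 N.

P_min ≈ 273 N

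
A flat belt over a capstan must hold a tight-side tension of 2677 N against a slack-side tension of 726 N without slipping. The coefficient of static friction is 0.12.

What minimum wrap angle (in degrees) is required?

β_min ≈ 623°

T₂/T₁ = e^{μβ} → β = ln(T₂/T₁)/μ.
β = ln(2677/726)/0.12 = 1.305/0.12 = 10.87 rad.
In degrees: β = 10.87 × 180/π = 623°.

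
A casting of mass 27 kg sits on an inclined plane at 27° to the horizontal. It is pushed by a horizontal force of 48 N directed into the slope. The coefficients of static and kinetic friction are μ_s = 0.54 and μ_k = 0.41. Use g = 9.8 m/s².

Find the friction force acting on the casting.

f ≈ 77.4 N (up the incline)

Normal direction: N = m g cos θ + P sin θ = 257.6 N.
Along the incline, the net driving force (taking up-slope positive) is P cos θ − m g sin θ = 42.77 − 120.1 = -77.36 N, so equilibrium requires friction f = 77.36 N (up-slope).
Maximum static friction: μ_s N = 0.54 × 257.6 = 139.1 N.
|f_req| = 77.36 ≤ 139.1 N → the casting is in equilibrium; friction equals the required value.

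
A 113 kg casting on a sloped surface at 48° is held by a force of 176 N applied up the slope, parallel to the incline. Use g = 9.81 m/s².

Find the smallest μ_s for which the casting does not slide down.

N = m g cos θ = 741.8 N.
Friction must make up the shortfall along the incline: f = m g sin θ − P = 823.8 − 176 = 647.8 N.
At the threshold f = μ_s N, so μ_s,min = 647.8/741.8 = 0.873.

μ_s,min ≈ 0.873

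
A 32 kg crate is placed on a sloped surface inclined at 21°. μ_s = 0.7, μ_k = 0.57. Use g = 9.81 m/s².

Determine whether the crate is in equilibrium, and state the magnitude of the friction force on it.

f ≈ 112 N

N = m g cos θ = 293 N.
Down-slope weight component: m g sin θ = 112 N.
μ_s N = 205 N.
112 ≤ 205 N, so it stays put; friction = 112 N.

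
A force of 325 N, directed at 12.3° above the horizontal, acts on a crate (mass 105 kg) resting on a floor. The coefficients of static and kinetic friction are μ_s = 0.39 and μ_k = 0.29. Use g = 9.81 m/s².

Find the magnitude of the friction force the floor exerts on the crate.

Vertical equilibrium gives N = m g − P sin α = 960.8 N.
The horizontal driving force is P cos α = 317.5 N, so equilibrium needs friction f = 317.5 N.
The static-friction limit is μ_s N = 374.7 N.
Since 317.5 N does not exceed the limit, the crate stays at rest and f = 318 N.

f ≈ 318 N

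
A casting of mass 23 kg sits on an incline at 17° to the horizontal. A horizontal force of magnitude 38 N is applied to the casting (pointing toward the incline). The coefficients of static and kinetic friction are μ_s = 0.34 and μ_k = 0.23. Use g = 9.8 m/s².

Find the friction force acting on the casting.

f ≈ 29.6 N (up the incline)

Resolve perpendicular to the incline: N = m g cos θ + P sin θ = 23×9.8×cos 17° + 38×sin 17° = 226.7 N.
Parallel to the incline: P cos θ − m g sin θ = 36.34 − 65.9 = -29.56 N; the friction needed to balance this is 29.56 N acting up the slope.
Maximum static friction: μ_s N = 0.34 × 226.7 = 77.06 N.
|f_req| = 29.56 ≤ 77.06 N → the casting is in equilibrium; friction equals the required value.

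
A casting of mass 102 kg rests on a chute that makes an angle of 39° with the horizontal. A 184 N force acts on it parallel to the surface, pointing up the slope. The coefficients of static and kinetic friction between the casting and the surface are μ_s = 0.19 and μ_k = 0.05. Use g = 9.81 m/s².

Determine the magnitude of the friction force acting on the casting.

f ≈ 38.9 N (up the incline)

The normal reaction is N = m g cos θ = 777.6 N.
Parallel to the incline, ΣF = 0 gives f = m g sin θ − P = 629.7 − 184 = 445.7 N (up-slope positive).
The static-friction ceiling is μ_s N = 0.19 × 777.6 = 147.7 N.
Since |445.7| > 147.7 N, static friction cannot hold it; the casting slides down the incline and kinetic friction applies: f = μ_k N = 0.05 × 777.6 = 38.9 N.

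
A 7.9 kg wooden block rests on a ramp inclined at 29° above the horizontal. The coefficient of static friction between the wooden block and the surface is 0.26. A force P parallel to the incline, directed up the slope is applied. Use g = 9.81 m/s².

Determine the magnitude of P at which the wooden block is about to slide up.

P ≈ 55.2 N

At impending motion up the slope, friction acts down-slope at its limit: f = μ_s N.
P is parallel to the surface, so N = m g cos θ = 67.8 N.
Along the incline: P = m g sin θ + μ_s N = 37.6 + 0.26×67.8 = 55.2 N.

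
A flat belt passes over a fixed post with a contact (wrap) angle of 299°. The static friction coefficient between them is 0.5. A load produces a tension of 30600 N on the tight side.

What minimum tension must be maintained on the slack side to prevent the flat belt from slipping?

Capstan equation at impending slip: T_tight/T_slack = e^{μβ}.
β = 299° = 5.219 rad; e^{μβ} = e^{0.5×5.219} = 13.59.
T_slack = T_tight / e^{μβ} = 30600 / 13.59 = 2250 N.

T_min ≈ 2250 N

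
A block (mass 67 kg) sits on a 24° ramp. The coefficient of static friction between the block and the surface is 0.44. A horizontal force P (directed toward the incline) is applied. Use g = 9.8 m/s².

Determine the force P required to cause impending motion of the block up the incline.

P ≈ 723 N

At impending motion up the slope, friction acts down-slope at its limit: f = μ_s N.
Perpendicular to the incline: N = m g cos θ + P sin θ.
Along the incline: P cos θ = m g sin θ + μ_s N = m g sin θ + μ_s (m g cos θ + P sin θ).
Solving, P (cos θ − μ_s sin θ) = m g (sin θ + μ_s cos θ), so P = 67×9.8×(sin 24° + 0.44 cos 24°)/(cos 24° − 0.44 sin 24°) = 657×0.8087/0.7346 = 723 N.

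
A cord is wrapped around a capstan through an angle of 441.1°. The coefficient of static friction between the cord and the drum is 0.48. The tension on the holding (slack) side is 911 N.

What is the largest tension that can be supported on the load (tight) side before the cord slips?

At impending slip the capstan equation gives T₂/T₁ = e^{μβ} with β in radians.
β = 441.1° × π/180 = 7.699 rad.
e^{μβ} = e^{0.48×7.699} = 40.26.
T₂ = T₁ · e^{μβ} = 911 × 40.26 = 36700 N.

T_max ≈ 36700 N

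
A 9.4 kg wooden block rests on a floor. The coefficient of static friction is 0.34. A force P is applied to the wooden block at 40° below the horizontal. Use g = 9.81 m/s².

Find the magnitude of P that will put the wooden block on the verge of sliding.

P ≈ 57.3 N

N = m g + P sin α (the push presses the wooden block into the floor).
At impending slip, P cos α = μ_s N = μ_s (m g + P sin α).
Solving: P (cos α − μ_s sin α) = μ_s m g → P = 0.34×92.2/(cos 40° − 0.34 sin 40°) = 31.4/0.5475 = 57.3 N.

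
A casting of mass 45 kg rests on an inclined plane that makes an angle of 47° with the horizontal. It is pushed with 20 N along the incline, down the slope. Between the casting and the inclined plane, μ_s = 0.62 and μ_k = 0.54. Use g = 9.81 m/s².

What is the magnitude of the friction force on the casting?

Perpendicular to the surface, N = m g cos θ = 45·9.81·cos 47° = 301.1 N.
For equilibrium along the incline the friction force must supply f = m g sin θ + P = 322.9 + 20 = 342.9 N (positive meaning up-slope).
The static-friction ceiling is μ_s N = 0.62 × 301.1 = 186.7 N.
Since |342.9| > 186.7 N, static friction cannot hold it; the casting slides down the incline and kinetic friction applies: f = μ_k N = 0.54 × 301.1 = 163 N.

f ≈ 163 N (up the incline)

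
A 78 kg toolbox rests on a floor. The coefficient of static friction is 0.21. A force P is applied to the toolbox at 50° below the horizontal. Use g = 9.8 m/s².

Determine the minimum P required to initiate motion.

P ≈ 333 N

N = m g + P sin α (the push presses the toolbox into the floor).
At impending slip, P cos α = μ_s N = μ_s (m g + P sin α).
Solving: P (cos α − μ_s sin α) = μ_s m g → P = 0.21×764/(cos 50° − 0.21 sin 50°) = 161/0.4819 = 333 N.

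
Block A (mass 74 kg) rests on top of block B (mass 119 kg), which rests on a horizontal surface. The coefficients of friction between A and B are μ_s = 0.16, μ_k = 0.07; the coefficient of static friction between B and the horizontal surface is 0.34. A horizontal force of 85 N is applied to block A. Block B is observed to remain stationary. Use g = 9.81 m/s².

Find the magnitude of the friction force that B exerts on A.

Normal force at the A–B interface: N₁ = m_A g = 725.9 N.
So the A–B interface can sustain at most μ_s N₁ = 116.2 N of static friction.
Since P = 85 N ≤ 116.2 N, A does not slip on B; friction on A equals P = 85 N.
B experiences an equal 85 N forward from A (third law). B is in equilibrium, so the floor supplies f₂ = 85 N of static friction (limit μ_s(m_A+m_B)g = 643.7 N, not exceeded).

f ≈ 85 N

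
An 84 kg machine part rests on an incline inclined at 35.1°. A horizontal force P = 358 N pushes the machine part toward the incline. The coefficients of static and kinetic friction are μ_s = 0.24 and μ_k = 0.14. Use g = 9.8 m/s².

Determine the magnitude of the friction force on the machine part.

Resolve perpendicular to the incline: N = m g cos θ + P sin θ = 84×9.8×cos 35.1° + 358×sin 35.1° = 879.4 N.
Parallel to the incline: P cos θ − m g sin θ = 292.9 − 473.3 = -180.4 N; the friction needed to balance this is 180.4 N acting up the slope.
Maximum static friction: μ_s N = 0.24 × 879.4 = 211 N.
Since 180.4 N is within the 211 N limit, the machine part stays put and friction is exactly 180 N.

f ≈ 180 N (up the incline)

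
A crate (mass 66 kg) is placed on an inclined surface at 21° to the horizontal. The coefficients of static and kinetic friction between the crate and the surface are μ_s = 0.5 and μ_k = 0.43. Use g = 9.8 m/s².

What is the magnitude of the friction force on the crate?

f ≈ 232 N (up the incline)

The normal reaction is N = m g cos θ = 603.8 N.
Along the slope the weight component is m g sin θ = 231.8 N; friction must supply exactly this, acting up-slope.
Static friction can supply at most μ_s N = 301.9 N.
Since |231.8| ≤ 301.9 N, no slip — friction simply equals what equilibrium demands.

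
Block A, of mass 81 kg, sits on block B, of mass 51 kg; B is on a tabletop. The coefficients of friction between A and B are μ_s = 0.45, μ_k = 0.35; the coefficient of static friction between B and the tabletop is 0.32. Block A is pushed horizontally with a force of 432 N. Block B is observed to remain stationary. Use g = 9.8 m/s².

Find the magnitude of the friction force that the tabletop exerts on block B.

The normal force B exerts on A is simply A's weight, N₁ = 793.8 N.
So the A–B interface can sustain at most μ_s N₁ = 357.2 N of static friction.
P = 432 N exceeds that limit, so A slips over B and the interface friction becomes kinetic: f₁ = μ_k N₁ = 0.35×793.8 = 278 N.
By Newton's third law B feels 278 N forward from A. With B stationary, the floor's static friction on B balances it: f₂ = 278 N (well within μ_s(m_A+m_B)g = 414 N).

f ≈ 278 N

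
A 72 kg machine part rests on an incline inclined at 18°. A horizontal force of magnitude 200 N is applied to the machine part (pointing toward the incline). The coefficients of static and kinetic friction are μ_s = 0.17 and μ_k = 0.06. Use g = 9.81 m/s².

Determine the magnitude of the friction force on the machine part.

f ≈ 28.1 N (up the incline)

Normal direction: N = m g cos θ + P sin θ = 733.6 N.
Parallel to the incline: P cos θ − m g sin θ = 190.2 − 218.3 = -28.05 N; the friction needed to balance this is 28.05 N acting up the slope.
Maximum static friction: μ_s N = 0.17 × 733.6 = 124.7 N.
Since 28.05 N is within the 124.7 N limit, the machine part stays put and friction is exactly 28.1 N.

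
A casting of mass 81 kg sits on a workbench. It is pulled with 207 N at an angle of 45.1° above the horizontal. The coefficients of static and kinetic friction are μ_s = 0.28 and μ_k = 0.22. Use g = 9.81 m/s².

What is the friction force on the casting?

f ≈ 146 N

Vertical equilibrium gives N = m g − P sin α = 648 N.
For equilibrium, f = P cos α = 207×cos 45.1° = 146.1 N.
μ_s N = 0.28 × 648 = 181.4 N.
146.1 ≤ 181.4 N → static; friction equals the required 146 N.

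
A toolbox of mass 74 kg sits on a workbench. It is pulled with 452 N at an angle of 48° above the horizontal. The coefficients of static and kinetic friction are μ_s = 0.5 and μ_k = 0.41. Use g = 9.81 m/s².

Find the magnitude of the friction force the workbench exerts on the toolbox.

The vertical component of P reduces the normal force: N = m g − P sin α = 725.9 − 335.9 = 390 N.
Horizontally, friction must balance P cos α = 302.4 N.
The static-friction limit is μ_s N = 195 N.
The required friction exceeds μ_s N, so the toolbox moves and f = μ_k N = 160 N.

f ≈ 160 N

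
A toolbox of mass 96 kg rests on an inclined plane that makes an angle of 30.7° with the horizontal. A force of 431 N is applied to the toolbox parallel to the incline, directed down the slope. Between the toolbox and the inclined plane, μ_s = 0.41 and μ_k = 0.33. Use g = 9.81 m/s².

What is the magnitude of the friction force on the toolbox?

f ≈ 267 N (up the incline)

The normal reaction is N = m g cos θ = 809.8 N.
For equilibrium along the incline the friction force must supply f = m g sin θ + P = 480.8 + 431 = 911.8 N (positive meaning up-slope).
Static friction can supply at most μ_s N = 332 N.
Since |911.8| > 332 N, static friction cannot hold it; the toolbox slides down the incline and kinetic friction applies: f = μ_k N = 0.33 × 809.8 = 267 N.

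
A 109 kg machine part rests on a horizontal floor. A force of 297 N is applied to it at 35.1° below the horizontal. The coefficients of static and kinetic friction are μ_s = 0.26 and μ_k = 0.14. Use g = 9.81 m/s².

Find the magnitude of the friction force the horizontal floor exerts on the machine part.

f ≈ 243 N

The vertical component of P adds to the normal force: N = m g + P sin α = 1069 + 170.8 = 1240 N.
Horizontally, friction must balance P cos α = 243 N.
μ_s N = 0.26 × 1240 = 322.4 N.
243 ≤ 322.4 N → static; friction equals the required 243 N.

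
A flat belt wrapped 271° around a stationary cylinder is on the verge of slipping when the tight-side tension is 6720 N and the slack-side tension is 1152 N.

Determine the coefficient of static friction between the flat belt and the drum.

μ ≈ 0.373

T₂/T₁ = e^{μβ} → μ = ln(T₂/T₁)/β.
β = 271° = 4.73 rad.
μ = ln(6720/1152)/4.73 = ln(5.833)/4.73 = 0.373.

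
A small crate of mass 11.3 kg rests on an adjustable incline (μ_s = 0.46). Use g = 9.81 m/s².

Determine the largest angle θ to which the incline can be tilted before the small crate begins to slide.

At the slip threshold, m g sin θ = μ_s · m g cos θ, so tan θ = μ_s.
θ_max = arctan(0.46) = 24.7°.

θ_max ≈ 24.7°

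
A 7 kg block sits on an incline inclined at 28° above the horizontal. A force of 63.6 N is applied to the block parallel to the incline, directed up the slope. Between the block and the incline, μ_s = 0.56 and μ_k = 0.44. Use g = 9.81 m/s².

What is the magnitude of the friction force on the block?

Normal force: N = m g cos θ = 7 × 9.81 × cos 28° = 60.63 N.
The friction needed for equilibrium is m g sin θ − P = 32.24 − 63.6 = -31.36 N, measured positive up-slope.
Maximum static friction available: μ_s N = 0.56 × 60.63 = 33.95 N.
Since |-31.36| ≤ 33.95 N, no slip — friction simply equals what equilibrium demands.

f ≈ 31.4 N (down the incline)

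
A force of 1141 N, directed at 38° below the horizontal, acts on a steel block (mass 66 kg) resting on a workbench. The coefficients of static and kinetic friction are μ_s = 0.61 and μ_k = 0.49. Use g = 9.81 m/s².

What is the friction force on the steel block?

N = m g + P sin α = 647.5 + 1141×sin 38° = 1350 N.
The horizontal driving force is P cos α = 899.1 N, so equilibrium needs friction f = 899.1 N.
The static-friction limit is μ_s N = 823.5 N.
The required friction exceeds μ_s N, so the steel block moves and f = μ_k N = 661 N.

f ≈ 661 N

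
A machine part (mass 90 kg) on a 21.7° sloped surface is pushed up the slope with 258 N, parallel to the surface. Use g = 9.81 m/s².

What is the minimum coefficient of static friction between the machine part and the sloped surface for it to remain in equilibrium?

N = m g cos θ = 820.3 N.
Friction must make up the shortfall along the incline: f = m g sin θ − P = 326.4 − 258 = 68.45 N.
At the threshold f = μ_s N, so μ_s,min = 68.45/820.3 = 0.0834.

μ_s,min ≈ 0.0834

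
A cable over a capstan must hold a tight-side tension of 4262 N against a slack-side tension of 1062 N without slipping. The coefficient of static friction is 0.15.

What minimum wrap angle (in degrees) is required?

T₂/T₁ = e^{μβ} → β = ln(T₂/T₁)/μ.
β = ln(4262/1062)/0.15 = 1.39/0.15 = 9.264 rad.
In degrees: β = 9.264 × 180/π = 531°.

β_min ≈ 531°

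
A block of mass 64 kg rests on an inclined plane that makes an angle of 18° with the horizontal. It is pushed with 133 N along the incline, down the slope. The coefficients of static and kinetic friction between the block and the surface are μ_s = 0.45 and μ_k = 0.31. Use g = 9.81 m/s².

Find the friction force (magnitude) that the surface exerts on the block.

Perpendicular to the surface, N = m g cos θ = 64·9.81·cos 18° = 597.1 N.
The friction needed for equilibrium is m g sin θ + P = 194 + 133 = 327 N, measured positive up-slope.
Static friction can supply at most μ_s N = 268.7 N.
|327| exceeds 268.7 N, so the block slips down-slope; friction is kinetic, f = μ_k N = 0.31×597.1 = 185 N.

f ≈ 185 N (up the incline)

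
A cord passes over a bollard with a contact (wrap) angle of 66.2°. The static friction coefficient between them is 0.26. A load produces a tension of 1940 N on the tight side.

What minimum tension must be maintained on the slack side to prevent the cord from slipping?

T_min ≈ 1440 N

Capstan equation at impending slip: T_tight/T_slack = e^{μβ}.
β = 66.2° = 1.155 rad; e^{μβ} = e^{0.26×1.155} = 1.35.
T_slack = T_tight / e^{μβ} = 1940 / 1.35 = 1440 N.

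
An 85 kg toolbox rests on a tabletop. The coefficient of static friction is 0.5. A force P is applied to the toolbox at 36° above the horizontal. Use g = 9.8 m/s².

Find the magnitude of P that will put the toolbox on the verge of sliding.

P ≈ 378 N

N = m g − P sin α (the pull lifts the toolbox).
At impending slip, P cos α = μ_s N = μ_s (m g − P sin α).
Solving: P (cos α + μ_s sin α) = μ_s m g → P = 0.5×833/(cos 36° + 0.5 sin 36°) = 417/1.103 = 378 N.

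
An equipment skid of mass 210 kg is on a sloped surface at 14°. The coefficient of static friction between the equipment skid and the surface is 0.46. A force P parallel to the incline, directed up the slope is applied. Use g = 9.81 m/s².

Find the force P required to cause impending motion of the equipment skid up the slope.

P ≈ 1420 N

At impending motion up the slope, friction acts down-slope at its limit: f = μ_s N.
P is parallel to the surface, so N = m g cos θ = 2000 N.
Along the incline: P = m g sin θ + μ_s N = 498 + 0.46×2000 = 1420 N.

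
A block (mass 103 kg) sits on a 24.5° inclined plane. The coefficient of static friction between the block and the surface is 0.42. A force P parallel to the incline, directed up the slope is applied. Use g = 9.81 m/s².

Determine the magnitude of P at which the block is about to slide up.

P ≈ 805 N

At impending motion up the slope, friction acts down-slope at its limit: f = μ_s N.
P is parallel to the surface, so N = m g cos θ = 919 N.
Along the incline: P = m g sin θ + μ_s N = 419 + 0.42×919 = 805 N.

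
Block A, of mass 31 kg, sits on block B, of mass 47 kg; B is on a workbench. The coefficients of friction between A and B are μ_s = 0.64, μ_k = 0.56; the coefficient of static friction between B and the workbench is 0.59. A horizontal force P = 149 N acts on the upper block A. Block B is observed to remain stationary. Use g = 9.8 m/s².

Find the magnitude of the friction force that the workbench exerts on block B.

f ≈ 149 N

Between the blocks, N₁ = m_A g = 303.8 N.
Maximum static friction on A from B: μ_s N₁ = 0.64×303.8 = 194.4 N.
Since P = 149 N ≤ 194.4 N, A does not slip on B; friction on A equals P = 149 N.
By Newton's third law B feels 149 N forward from A. With B stationary, the floor's static friction on B balances it: f₂ = 149 N (well within μ_s(m_A+m_B)g = 451 N).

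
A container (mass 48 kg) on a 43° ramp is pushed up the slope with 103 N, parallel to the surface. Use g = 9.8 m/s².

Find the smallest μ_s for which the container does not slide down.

μ_s,min ≈ 0.633

N = m g cos θ = 344 N.
Friction must make up the shortfall along the incline: f = m g sin θ − P = 320.8 − 103 = 217.8 N.
At the threshold f = μ_s N, so μ_s,min = 217.8/344 = 0.633.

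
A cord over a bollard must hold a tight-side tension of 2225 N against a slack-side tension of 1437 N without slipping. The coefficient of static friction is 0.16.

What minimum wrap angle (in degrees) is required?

T₂/T₁ = e^{μβ} → β = ln(T₂/T₁)/μ.
β = ln(2225/1437)/0.16 = 0.4372/0.16 = 2.732 rad.
In degrees: β = 2.732 × 180/π = 157°.

β_min ≈ 157°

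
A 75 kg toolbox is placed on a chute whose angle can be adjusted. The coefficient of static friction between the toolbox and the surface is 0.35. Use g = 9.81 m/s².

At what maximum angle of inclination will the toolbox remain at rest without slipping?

θ_max ≈ 19.3°

At the slip threshold, m g sin θ = μ_s · m g cos θ, so tan θ = μ_s.
θ_max = arctan(0.35) = 19.3°.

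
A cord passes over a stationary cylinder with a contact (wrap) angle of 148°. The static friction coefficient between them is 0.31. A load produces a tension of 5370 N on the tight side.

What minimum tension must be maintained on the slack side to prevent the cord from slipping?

T_min ≈ 2410 N

Capstan equation at impending slip: T_tight/T_slack = e^{μβ}.
β = 148° = 2.583 rad; e^{μβ} = e^{0.31×2.583} = 2.227.
T_slack = T_tight / e^{μβ} = 5370 / 2.227 = 2410 N.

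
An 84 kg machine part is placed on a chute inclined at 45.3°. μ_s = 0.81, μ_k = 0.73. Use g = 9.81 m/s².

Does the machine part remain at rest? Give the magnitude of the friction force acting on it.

N = m g cos θ = 580 N.
Down-slope weight component: m g sin θ = 586 N.
μ_s N = 469 N.
586 > 469 N, so it slides; kinetic friction f = μ_k N = 0.73×580 = 423 N.

f ≈ 423 N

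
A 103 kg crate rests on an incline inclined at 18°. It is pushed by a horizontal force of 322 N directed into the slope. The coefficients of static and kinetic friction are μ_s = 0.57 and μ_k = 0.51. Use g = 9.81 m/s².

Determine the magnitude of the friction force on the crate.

The horizontal push has a component P sin θ into the surface, so N = m g cos θ + P sin θ = 961 + 99.5 = 1060 N.
Parallel to the incline: P cos θ − m g sin θ = 306.2 − 312.2 = -6 N; the friction needed to balance this is 6 N acting up the slope.
Maximum static friction: μ_s N = 0.57 × 1060 = 604.5 N.
Since 6 N is within the 604.5 N limit, the crate stays put and friction is exactly 6 N.

f ≈ 6 N (up the incline)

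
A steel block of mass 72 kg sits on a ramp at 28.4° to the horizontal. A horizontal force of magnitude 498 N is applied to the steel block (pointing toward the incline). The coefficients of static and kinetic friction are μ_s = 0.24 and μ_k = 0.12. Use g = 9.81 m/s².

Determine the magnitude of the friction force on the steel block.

Normal direction: N = m g cos θ + P sin θ = 858.2 N.
Parallel to the incline: P cos θ − m g sin θ = 438.1 − 335.9 = 102.1 N; the friction needed to balance this is 102.1 N acting down the slope.
The limit of static friction is μ_s N = 206 N.
|f_req| = 102.1 ≤ 206 N → the steel block is in equilibrium; friction equals the required value.

f ≈ 102 N (down the incline)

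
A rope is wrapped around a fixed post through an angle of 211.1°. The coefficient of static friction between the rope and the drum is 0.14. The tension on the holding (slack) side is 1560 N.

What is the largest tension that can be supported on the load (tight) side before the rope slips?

T_max ≈ 2610 N

At impending slip the capstan equation gives T₂/T₁ = e^{μβ} with β in radians.
β = 211.1° × π/180 = 3.684 rad.
e^{μβ} = e^{0.14×3.684} = 1.675.
T₂ = T₁ · e^{μβ} = 1560 × 1.675 = 2610 N.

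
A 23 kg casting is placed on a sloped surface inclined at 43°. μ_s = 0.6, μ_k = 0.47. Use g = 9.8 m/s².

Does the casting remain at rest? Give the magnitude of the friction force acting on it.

f ≈ 77.5 N

N = m g cos θ = 165 N.
Down-slope weight component: m g sin θ = 154 N.
μ_s N = 98.9 N.
154 > 98.9 N, so it slides; kinetic friction f = μ_k N = 0.47×165 = 77.5 N.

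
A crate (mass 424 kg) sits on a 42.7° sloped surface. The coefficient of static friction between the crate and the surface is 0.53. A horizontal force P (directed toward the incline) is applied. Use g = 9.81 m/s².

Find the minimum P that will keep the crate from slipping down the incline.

P_min ≈ 1100 N

The crate tends to slide down (tan θ > μ_s), so at the point of impending slip friction acts up-slope at its limit: f = μ_s N.
Perpendicular to the incline: N = m g cos θ + P sin θ.
Along the incline: P cos θ + μ_s N = m g sin θ, i.e. P cos θ + μ_s (m g cos θ + P sin θ) = m g sin θ.
Solving, P (cos θ + μ_s sin θ) = m g (sin θ − μ_s cos θ), so P = 4160×0.2887/1.094 = 1100 N.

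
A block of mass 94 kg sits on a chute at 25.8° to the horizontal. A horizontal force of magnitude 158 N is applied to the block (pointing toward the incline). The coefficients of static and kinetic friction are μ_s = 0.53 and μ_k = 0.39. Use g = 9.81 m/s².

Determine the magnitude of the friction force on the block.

f ≈ 259 N (up the incline)

Resolve perpendicular to the incline: N = m g cos θ + P sin θ = 94×9.81×cos 25.8° + 158×sin 25.8° = 899 N.
Along the incline, the net driving force (taking up-slope positive) is P cos θ − m g sin θ = 142.3 − 401.3 = -259.1 N, so equilibrium requires friction f = 259.1 N (up-slope).
The limit of static friction is μ_s N = 476.5 N.
Since 259.1 N is within the 476.5 N limit, the block stays put and friction is exactly 259 N.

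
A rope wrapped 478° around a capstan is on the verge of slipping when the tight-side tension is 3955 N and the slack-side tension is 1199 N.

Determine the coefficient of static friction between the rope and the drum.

T₂/T₁ = e^{μβ} → μ = ln(T₂/T₁)/β.
β = 478° = 8.343 rad.
μ = ln(3955/1199)/8.343 = ln(3.299)/8.343 = 0.143.

μ ≈ 0.143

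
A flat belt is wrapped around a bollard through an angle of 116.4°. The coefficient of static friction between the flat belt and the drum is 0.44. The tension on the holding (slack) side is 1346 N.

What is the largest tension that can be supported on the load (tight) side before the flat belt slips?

T_max ≈ 3290 N

At impending slip the capstan equation gives T₂/T₁ = e^{μβ} with β in radians.
β = 116.4° × π/180 = 2.032 rad.
e^{μβ} = e^{0.44×2.032} = 2.445.
T₂ = T₁ · e^{μβ} = 1346 × 2.445 = 3290 N.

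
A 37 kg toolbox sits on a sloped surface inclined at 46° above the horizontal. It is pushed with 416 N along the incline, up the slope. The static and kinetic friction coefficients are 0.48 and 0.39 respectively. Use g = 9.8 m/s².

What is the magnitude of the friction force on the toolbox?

The normal reaction is N = m g cos θ = 251.9 N.
Parallel to the incline, ΣF = 0 gives f = m g sin θ − P = 260.8 − 416 = -155.2 N (up-slope positive).
Maximum static friction available: μ_s N = 0.48 × 251.9 = 120.9 N.
|-155.2| exceeds 120.9 N, so the toolbox slips up-slope; friction is kinetic, f = μ_k N = 0.39×251.9 = 98.2 N.

f ≈ 98.2 N (down the incline)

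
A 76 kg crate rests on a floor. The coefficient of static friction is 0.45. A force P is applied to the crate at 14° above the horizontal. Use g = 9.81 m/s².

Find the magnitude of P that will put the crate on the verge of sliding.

N = m g − P sin α (the pull lifts the crate).
At impending slip, P cos α = μ_s N = μ_s (m g − P sin α).
Solving: P (cos α + μ_s sin α) = μ_s m g → P = 0.45×746/(cos 14° + 0.45 sin 14°) = 336/1.079 = 311 N.

P ≈ 311 N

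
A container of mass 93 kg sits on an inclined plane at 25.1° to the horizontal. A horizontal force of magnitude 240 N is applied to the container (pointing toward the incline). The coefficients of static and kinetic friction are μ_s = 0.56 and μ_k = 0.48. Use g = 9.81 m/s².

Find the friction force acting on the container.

f ≈ 170 N (up the incline)

Normal direction: N = m g cos θ + P sin θ = 928 N.
Parallel to the incline: P cos θ − m g sin θ = 217.3 − 387 = -169.7 N; the friction needed to balance this is 169.7 N acting up the slope.
The limit of static friction is μ_s N = 519.7 N.
Since 169.7 N is within the 519.7 N limit, the container stays put and friction is exactly 170 N.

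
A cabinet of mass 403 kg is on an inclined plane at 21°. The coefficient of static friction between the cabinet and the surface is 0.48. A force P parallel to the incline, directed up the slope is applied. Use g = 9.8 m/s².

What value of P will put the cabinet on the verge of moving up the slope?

P ≈ 3190 N

At impending motion up the slope, friction acts down-slope at its limit: f = μ_s N.
P is parallel to the surface, so N = m g cos θ = 3690 N.
Along the incline: P = m g sin θ + μ_s N = 1420 + 0.48×3690 = 3190 N.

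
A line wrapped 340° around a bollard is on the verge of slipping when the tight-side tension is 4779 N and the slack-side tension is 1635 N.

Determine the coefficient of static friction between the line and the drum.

T₂/T₁ = e^{μβ} → μ = ln(T₂/T₁)/β.
β = 340° = 5.934 rad.
μ = ln(4779/1635)/5.934 = ln(2.923)/5.934 = 0.181.

μ ≈ 0.181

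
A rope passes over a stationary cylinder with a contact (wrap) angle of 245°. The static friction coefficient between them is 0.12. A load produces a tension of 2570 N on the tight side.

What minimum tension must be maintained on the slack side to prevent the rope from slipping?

Capstan equation at impending slip: T_tight/T_slack = e^{μβ}.
β = 245° = 4.276 rad; e^{μβ} = e^{0.12×4.276} = 1.671.
T_slack = T_tight / e^{μβ} = 2570 / 1.671 = 1540 N.

T_min ≈ 1540 N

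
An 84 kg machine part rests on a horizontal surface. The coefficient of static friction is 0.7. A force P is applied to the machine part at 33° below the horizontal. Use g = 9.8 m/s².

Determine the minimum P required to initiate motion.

P ≈ 1260 N

N = m g + P sin α (the push presses the machine part into the horizontal surface).
At impending slip, P cos α = μ_s N = μ_s (m g + P sin α).
Solving: P (cos α − μ_s sin α) = μ_s m g → P = 0.7×823/(cos 33° − 0.7 sin 33°) = 576/0.4574 = 1260 N.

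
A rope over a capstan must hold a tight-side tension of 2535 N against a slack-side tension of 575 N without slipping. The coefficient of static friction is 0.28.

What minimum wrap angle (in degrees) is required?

β_min ≈ 304°

T₂/T₁ = e^{μβ} → β = ln(T₂/T₁)/μ.
β = ln(2535/575)/0.28 = 1.484/0.28 = 5.298 rad.
In degrees: β = 5.298 × 180/π = 304°.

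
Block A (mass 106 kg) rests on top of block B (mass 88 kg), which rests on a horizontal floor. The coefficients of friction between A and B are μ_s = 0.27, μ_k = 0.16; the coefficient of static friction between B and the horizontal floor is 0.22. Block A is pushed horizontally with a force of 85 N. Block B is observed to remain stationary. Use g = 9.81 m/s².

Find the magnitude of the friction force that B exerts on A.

Normal force at the A–B interface: N₁ = m_A g = 1040 N.
Maximum static friction on A from B: μ_s N₁ = 0.27×1040 = 280.8 N.
Since P = 85 N ≤ 280.8 N, A does not slip on B; friction on A equals P = 85 N.
B experiences an equal 85 N forward from A (third law). B is in equilibrium, so the floor supplies f₂ = 85 N of static friction (limit μ_s(m_A+m_B)g = 418.7 N, not exceeded).

f ≈ 85 N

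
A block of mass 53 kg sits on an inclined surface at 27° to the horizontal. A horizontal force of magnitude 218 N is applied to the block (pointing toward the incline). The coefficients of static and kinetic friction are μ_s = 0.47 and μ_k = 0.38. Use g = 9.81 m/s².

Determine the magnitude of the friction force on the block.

f ≈ 41.8 N (up the incline)

Normal direction: N = m g cos θ + P sin θ = 562.2 N.
Along the incline, the net driving force (taking up-slope positive) is P cos θ − m g sin θ = 194.2 − 236 = -41.8 N, so equilibrium requires friction f = 41.8 N (up-slope).
Maximum static friction: μ_s N = 0.47 × 562.2 = 264.2 N.
|f_req| = 41.8 ≤ 264.2 N → the block is in equilibrium; friction equals the required value.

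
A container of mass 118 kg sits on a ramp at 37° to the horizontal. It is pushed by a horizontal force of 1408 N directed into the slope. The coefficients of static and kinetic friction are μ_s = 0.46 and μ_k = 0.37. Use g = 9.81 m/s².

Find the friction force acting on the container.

Normal direction: N = m g cos θ + P sin θ = 1772 N.
Parallel to the incline: P cos θ − m g sin θ = 1124 − 696.6 = 427.8 N; the friction needed to balance this is 427.8 N acting down the slope.
Maximum static friction: μ_s N = 0.46 × 1772 = 815 N.
Since 427.8 N is within the 815 N limit, the container stays put and friction is exactly 428 N.

f ≈ 428 N (down the incline)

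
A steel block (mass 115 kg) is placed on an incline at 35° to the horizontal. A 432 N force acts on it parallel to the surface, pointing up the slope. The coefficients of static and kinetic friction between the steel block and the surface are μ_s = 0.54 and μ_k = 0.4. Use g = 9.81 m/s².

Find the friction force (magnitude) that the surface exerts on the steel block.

f ≈ 215 N (up the incline)

Normal force: N = m g cos θ = 115 × 9.81 × cos 35° = 924.1 N.
For equilibrium along the incline the friction force must supply f = m g sin θ − P = 647.1 − 432 = 215.1 N (positive meaning up-slope).
Static friction can supply at most μ_s N = 499 N.
Since |215.1| ≤ 499 N, no slip — friction simply equals what equilibrium demands.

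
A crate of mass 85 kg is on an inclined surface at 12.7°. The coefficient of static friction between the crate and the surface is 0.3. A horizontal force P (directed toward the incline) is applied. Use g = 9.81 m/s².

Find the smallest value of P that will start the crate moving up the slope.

At impending motion up the slope, friction acts down-slope at its limit: f = μ_s N.
Perpendicular to the incline: N = m g cos θ + P sin θ.
Along the incline: P cos θ = m g sin θ + μ_s N = m g sin θ + μ_s (m g cos θ + P sin θ).
Solving, P (cos θ − μ_s sin θ) = m g (sin θ + μ_s cos θ), so P = 85×9.81×(sin 12.7° + 0.3 cos 12.7°)/(cos 12.7° − 0.3 sin 12.7°) = 834×0.5125/0.9096 = 470 N.

P ≈ 470 N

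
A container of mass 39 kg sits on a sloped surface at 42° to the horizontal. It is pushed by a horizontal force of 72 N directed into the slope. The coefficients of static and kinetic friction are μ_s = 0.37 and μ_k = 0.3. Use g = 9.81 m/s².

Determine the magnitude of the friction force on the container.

Resolve perpendicular to the incline: N = m g cos θ + P sin θ = 39×9.81×cos 42° + 72×sin 42° = 332.5 N.
Along the incline, the net driving force (taking up-slope positive) is P cos θ − m g sin θ = 53.51 − 256 = -202.5 N, so equilibrium requires friction f = 202.5 N (up-slope).
The limit of static friction is μ_s N = 123 N.
The required 202.5 N exceeds the static limit, so the container slides down-slope and f = μ_k N = 0.3×332.5 = 99.7 N.

f ≈ 99.7 N (up the incline)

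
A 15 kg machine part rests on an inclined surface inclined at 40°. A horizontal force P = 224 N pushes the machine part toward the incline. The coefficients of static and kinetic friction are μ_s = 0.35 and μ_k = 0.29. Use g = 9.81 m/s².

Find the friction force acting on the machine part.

f ≈ 77 N (down the incline)

Resolve perpendicular to the incline: N = m g cos θ + P sin θ = 15×9.81×cos 40° + 224×sin 40° = 256.7 N.
Along the incline, the net driving force (taking up-slope positive) is P cos θ − m g sin θ = 171.6 − 94.59 = 77.01 N, so equilibrium requires friction f = -77.01 N (down-slope).
Maximum static friction: μ_s N = 0.35 × 256.7 = 89.85 N.
Since 77.01 N is within the 89.85 N limit, the machine part stays put and friction is exactly 77 N.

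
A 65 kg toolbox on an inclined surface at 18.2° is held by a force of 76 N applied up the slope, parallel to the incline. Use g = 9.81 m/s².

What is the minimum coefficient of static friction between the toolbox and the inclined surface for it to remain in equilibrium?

μ_s,min ≈ 0.203

N = m g cos θ = 605.7 N.
Friction must make up the shortfall along the incline: f = m g sin θ − P = 199.2 − 76 = 123.2 N.
At the threshold f = μ_s N, so μ_s,min = 123.2/605.7 = 0.203.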